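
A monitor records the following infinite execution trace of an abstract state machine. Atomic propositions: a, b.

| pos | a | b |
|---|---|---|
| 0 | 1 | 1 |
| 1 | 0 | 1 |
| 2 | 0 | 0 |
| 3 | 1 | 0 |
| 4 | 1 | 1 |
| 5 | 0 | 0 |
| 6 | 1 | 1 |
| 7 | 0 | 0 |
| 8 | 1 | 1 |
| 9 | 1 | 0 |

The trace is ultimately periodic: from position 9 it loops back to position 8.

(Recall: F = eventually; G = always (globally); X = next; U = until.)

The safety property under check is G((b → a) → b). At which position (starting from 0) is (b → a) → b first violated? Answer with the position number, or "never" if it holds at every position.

2

Check (b → a) → b at each position in order: 0 ✓, 1 ✓.
At position 2 the labels are {}, so (b → a) → b is false there. This is the first violation.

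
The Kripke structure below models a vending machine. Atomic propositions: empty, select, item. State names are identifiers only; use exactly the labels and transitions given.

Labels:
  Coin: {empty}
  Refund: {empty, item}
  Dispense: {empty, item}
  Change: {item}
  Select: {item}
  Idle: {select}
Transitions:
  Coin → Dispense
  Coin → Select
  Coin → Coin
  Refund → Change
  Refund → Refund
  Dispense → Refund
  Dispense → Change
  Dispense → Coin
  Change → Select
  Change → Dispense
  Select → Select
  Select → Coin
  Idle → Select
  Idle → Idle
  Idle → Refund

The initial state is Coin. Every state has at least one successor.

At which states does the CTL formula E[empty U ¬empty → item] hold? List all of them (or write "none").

{Coin, Refund, Dispense, Change, Select}

States satisfying empty: {Coin, Refund, Dispense}.
States satisfying ¬empty → item: {Coin, Refund, Dispense, Change, Select}.
States satisfying E[empty U ¬empty → item]: {Coin, Refund, Dispense, Change, Select}.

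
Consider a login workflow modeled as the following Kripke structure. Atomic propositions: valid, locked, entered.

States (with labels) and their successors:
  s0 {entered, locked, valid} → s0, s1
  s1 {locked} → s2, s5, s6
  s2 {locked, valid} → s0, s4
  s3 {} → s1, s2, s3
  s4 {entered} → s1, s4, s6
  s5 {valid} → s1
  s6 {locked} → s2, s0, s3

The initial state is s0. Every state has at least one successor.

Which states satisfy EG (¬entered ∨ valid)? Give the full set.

States satisfying ¬entered ∨ valid: {s0, s1, s2, s3, s5, s6}.
States satisfying EG (¬entered ∨ valid): {s0, s1, s2, s3, s5, s6}.

{s0, s1, s2, s3, s5, s6}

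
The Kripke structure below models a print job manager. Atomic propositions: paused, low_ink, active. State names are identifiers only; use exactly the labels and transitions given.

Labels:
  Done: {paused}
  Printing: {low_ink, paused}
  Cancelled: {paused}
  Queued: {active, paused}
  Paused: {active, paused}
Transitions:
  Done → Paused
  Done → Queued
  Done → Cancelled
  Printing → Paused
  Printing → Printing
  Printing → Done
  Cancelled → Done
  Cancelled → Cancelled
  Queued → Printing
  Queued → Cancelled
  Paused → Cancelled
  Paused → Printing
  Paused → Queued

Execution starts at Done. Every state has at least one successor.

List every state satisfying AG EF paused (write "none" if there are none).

{Done, Printing, Cancelled, Queued, Paused}

States satisfying EF paused: {Done, Printing, Cancelled, Queued, Paused}.
States satisfying AG EF paused: {Done, Printing, Cancelled, Queued, Paused}.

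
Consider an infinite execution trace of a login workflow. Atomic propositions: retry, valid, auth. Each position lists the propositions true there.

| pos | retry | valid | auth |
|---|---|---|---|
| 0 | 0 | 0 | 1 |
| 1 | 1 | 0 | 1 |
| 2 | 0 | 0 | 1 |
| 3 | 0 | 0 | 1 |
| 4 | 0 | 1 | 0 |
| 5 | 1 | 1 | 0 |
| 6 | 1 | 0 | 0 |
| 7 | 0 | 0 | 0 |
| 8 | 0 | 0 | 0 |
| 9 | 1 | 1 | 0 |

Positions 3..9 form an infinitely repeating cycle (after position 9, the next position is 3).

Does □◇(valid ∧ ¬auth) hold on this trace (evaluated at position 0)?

◇(valid ∧ ¬auth) holds at every position 0..9, and those are all positions ever visited, so □◇(valid ∧ ¬auth) holds.

Yes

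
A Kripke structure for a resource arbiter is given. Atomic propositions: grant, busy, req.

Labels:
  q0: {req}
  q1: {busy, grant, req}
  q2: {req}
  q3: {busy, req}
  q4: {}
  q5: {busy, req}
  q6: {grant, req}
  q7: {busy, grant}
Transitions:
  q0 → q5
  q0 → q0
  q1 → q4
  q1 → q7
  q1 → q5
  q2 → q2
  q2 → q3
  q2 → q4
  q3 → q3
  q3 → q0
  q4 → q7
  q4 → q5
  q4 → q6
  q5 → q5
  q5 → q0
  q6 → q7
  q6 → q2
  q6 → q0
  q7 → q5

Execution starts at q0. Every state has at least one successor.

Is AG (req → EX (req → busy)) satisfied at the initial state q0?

States satisfying req → EX (req → busy): {q0, q1, q2, q3, q4, q5, q6, q7}.
States satisfying AG (req → EX (req → busy)): {q0, q1, q2, q3, q4, q5, q6, q7}.
Every state reachable from q0 satisfies req → EX (req → busy).
q0 ∈ Sat(AG (req → EX (req → busy))).

Satisfied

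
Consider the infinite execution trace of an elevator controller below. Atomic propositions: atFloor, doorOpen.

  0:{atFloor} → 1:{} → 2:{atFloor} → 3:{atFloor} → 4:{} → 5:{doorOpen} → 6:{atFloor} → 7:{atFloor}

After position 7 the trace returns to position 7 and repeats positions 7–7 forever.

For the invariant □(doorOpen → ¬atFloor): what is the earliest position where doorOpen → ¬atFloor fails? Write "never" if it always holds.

never

doorOpen → ¬atFloor holds at every position 0..7, and those are all the positions the trace ever visits, so the invariant □(doorOpen → ¬atFloor) is never violated.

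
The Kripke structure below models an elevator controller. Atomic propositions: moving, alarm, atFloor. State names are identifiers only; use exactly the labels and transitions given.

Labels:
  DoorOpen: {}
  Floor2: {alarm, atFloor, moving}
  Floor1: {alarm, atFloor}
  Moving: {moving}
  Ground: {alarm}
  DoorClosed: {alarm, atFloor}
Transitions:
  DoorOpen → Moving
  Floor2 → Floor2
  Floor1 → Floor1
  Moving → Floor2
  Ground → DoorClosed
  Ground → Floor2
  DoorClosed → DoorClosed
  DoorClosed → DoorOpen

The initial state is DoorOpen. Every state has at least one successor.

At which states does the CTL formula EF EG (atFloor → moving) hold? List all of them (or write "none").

States satisfying EG (atFloor → moving): {DoorOpen, Floor2, Moving, Ground}.
States satisfying EF EG (atFloor → moving): {DoorOpen, Floor2, Moving, Ground, DoorClosed}.

{DoorOpen, Floor2, Moving, Ground, DoorClosed}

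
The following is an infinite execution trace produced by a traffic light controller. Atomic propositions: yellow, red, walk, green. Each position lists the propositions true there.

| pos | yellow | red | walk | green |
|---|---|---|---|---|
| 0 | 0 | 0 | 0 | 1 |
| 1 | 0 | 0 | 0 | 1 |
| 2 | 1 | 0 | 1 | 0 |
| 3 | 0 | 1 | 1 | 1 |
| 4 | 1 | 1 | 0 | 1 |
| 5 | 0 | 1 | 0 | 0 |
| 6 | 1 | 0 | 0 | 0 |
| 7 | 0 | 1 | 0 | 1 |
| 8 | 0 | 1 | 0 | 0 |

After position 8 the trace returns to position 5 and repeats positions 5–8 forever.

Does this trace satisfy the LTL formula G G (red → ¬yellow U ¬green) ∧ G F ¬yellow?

Violated

G (red → ¬yellow U ¬green) must hold at every position from 0 onward. It fails at position 0, so G G (red → ¬yellow U ¬green) is false.
F ¬yellow holds at every position 0..8, and those are all positions ever visited, so G F ¬yellow holds.
At position 0: G G (red → ¬yellow U ¬green) is false; G F ¬yellow is true; so G G (red → ¬yellow U ¬green) ∧ G F ¬yellow is false.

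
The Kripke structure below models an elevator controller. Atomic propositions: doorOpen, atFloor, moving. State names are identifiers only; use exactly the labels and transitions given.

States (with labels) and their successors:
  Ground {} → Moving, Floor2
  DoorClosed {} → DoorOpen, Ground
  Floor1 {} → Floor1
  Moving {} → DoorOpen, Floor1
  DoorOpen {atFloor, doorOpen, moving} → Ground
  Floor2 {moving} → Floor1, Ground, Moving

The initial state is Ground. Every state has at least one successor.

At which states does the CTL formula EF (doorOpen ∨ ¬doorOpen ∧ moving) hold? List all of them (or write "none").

States satisfying doorOpen ∨ ¬doorOpen ∧ moving: {DoorOpen, Floor2}.
States satisfying EF (doorOpen ∨ ¬doorOpen ∧ moving): {Ground, DoorClosed, Moving, DoorOpen, Floor2}.

{Ground, DoorClosed, Moving, DoorOpen, Floor2}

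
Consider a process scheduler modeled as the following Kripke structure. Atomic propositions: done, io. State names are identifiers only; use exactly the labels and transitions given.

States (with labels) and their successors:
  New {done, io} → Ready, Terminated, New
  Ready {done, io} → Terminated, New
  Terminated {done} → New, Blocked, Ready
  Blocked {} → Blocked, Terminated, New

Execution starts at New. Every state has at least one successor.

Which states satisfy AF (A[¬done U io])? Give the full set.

States satisfying A[¬done U io]: {New, Ready}.
States satisfying AF (A[¬done U io]): {New, Ready}.

{New, Ready}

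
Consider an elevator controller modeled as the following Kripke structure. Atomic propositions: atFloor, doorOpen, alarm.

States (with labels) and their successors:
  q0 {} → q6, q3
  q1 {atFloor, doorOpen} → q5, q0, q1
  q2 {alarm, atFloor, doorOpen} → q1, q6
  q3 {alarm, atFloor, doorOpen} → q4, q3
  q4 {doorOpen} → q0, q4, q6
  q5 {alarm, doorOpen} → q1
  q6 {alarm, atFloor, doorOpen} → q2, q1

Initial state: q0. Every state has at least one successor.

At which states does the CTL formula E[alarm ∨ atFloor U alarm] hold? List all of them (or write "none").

States satisfying alarm ∨ atFloor: {q1, q2, q3, q5, q6}.
States satisfying alarm: {q2, q3, q5, q6}.
States satisfying E[alarm ∨ atFloor U alarm]: {q1, q2, q3, q5, q6}.

{q1, q2, q3, q5, q6}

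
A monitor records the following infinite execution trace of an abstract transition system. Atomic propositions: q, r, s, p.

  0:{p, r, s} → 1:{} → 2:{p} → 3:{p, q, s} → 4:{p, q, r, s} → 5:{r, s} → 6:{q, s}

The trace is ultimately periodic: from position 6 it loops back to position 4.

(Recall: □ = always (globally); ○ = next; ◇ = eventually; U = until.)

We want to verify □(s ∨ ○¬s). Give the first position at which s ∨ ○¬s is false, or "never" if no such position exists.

Check s ∨ ○¬s at each position in order: 0 ✓, 1 ✓.
At position 2 the labels are {p} and the next position 3 has {p, q, s}, so s ∨ ○¬s is false there. This is the first violation.

2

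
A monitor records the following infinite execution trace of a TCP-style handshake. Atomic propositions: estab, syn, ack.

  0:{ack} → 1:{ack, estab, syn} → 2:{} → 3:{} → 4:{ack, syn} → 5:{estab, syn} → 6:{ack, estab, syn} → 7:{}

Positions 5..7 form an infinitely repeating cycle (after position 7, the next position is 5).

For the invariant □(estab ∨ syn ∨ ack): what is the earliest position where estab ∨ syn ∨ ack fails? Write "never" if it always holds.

Check estab ∨ syn ∨ ack at each position in order: 0 ✓, 1 ✓.
At position 2 the labels are {}, so estab ∨ syn ∨ ack is false there. This is the first violation.

2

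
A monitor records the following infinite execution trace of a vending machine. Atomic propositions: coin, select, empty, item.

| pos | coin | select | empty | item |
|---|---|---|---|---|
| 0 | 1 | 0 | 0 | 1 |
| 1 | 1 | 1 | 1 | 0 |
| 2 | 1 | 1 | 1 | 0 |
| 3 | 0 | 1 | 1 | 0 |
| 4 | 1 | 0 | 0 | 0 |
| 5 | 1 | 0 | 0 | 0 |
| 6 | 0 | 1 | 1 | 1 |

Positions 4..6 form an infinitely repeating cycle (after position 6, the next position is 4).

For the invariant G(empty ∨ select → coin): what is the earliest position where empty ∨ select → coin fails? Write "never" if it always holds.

Check empty ∨ select → coin at each position in order: 0 ✓, 1 ✓, 2 ✓.
At position 3 the labels are {empty, select}, so empty ∨ select → coin is false there. This is the first violation.

3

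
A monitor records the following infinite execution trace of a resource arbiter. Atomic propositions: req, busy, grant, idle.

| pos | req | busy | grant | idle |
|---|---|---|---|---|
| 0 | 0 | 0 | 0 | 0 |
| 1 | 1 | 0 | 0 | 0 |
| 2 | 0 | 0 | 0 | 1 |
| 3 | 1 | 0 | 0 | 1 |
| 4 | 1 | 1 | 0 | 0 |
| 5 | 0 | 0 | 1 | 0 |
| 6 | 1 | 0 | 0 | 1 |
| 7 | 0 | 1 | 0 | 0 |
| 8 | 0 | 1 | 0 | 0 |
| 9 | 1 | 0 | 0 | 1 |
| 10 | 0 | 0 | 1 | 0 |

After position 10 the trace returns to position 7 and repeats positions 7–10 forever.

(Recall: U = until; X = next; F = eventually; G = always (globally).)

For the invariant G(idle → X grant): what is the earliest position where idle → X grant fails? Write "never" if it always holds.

2

Check idle → X grant at each position in order: 0 ✓, 1 ✓.
At position 2 the labels are {idle} and the next position 3 has {idle, req}, so idle → X grant is false there. This is the first violation.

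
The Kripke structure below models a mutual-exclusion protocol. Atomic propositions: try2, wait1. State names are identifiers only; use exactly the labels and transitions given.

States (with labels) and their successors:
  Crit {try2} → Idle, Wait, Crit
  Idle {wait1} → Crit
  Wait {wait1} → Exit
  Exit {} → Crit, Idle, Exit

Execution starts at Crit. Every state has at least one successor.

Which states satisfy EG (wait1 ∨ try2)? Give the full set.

{Crit, Idle}

States satisfying wait1 ∨ try2: {Crit, Idle, Wait}.
States satisfying EG (wait1 ∨ try2): {Crit, Idle}.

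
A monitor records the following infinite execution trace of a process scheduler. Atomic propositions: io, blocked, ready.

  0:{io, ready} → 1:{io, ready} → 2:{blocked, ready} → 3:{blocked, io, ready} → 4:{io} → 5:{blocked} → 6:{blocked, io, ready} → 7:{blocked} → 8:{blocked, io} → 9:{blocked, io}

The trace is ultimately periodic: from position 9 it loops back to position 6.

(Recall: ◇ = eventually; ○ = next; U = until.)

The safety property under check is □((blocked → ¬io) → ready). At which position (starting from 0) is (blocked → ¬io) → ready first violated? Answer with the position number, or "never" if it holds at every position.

4

Check (blocked → ¬io) → ready at each position in order: 0 ✓, 1 ✓, 2 ✓, 3 ✓.
At position 4 the labels are {io}, so (blocked → ¬io) → ready is false there. This is the first violation.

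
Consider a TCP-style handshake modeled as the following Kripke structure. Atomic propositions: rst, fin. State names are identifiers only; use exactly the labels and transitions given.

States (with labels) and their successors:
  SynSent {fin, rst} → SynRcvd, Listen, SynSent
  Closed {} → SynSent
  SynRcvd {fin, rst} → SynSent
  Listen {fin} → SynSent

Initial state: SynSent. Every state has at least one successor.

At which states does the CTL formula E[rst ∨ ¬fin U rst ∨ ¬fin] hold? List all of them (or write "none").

{SynSent, Closed, SynRcvd}

States satisfying rst ∨ ¬fin: {SynSent, Closed, SynRcvd}.
States satisfying E[rst ∨ ¬fin U rst ∨ ¬fin]: {SynSent, Closed, SynRcvd}.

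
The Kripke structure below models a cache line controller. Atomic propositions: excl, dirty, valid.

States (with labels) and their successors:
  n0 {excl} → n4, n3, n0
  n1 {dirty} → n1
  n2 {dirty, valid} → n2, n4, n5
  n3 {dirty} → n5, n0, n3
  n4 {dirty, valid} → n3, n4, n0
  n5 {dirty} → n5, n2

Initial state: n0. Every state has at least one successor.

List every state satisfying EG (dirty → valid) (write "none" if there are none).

{n0, n2, n4}

States satisfying dirty → valid: {n0, n2, n4}.
States satisfying EG (dirty → valid): {n0, n2, n4}.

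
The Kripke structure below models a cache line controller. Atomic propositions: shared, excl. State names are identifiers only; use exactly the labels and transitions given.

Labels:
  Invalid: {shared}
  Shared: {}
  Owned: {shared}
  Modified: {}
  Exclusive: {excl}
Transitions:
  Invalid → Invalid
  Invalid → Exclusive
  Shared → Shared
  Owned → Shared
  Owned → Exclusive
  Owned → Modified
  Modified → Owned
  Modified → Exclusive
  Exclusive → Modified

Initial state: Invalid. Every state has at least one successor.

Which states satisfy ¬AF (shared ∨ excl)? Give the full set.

{Shared}

States satisfying shared ∨ excl: {Invalid, Owned, Exclusive}.
States satisfying AF (shared ∨ excl): {Invalid, Owned, Modified, Exclusive}.
States satisfying ¬AF (shared ∨ excl): {Shared}.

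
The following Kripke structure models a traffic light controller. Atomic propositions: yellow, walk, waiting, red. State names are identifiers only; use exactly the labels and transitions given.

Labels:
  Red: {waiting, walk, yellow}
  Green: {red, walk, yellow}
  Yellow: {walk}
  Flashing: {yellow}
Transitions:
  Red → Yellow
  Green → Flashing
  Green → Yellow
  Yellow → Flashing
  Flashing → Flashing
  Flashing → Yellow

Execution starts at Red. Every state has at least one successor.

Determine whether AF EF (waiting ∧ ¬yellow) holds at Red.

Violated

States satisfying EF (waiting ∧ ¬yellow): ∅.
States satisfying AF EF (waiting ∧ ¬yellow): ∅.
There is a path from Red along which EF (waiting ∧ ¬yellow) never holds.
Red ∉ Sat(AF EF (waiting ∧ ¬yellow)).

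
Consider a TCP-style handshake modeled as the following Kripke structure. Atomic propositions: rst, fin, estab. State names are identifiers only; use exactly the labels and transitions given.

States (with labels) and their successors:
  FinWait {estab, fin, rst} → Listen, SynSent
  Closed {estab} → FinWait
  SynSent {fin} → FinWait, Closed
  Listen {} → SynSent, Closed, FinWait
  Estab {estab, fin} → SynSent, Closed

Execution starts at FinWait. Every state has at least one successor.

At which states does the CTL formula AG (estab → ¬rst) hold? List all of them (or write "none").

States satisfying estab → ¬rst: {Closed, SynSent, Listen, Estab}.
States satisfying AG (estab → ¬rst): ∅.

none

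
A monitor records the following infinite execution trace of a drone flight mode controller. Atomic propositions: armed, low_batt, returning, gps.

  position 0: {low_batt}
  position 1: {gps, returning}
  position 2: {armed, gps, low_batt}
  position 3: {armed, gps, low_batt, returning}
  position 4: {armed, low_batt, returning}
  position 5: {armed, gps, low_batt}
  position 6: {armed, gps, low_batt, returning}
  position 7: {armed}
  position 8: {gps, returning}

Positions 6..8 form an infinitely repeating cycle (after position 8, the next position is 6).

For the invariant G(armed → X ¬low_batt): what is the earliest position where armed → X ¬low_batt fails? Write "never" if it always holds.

Check armed → X ¬low_batt at each position in order: 0 ✓, 1 ✓.
At position 2 the labels are {armed, gps, low_batt} and the next position 3 has {armed, gps, low_batt, returning}, so armed → X ¬low_batt is false there. This is the first violation.

2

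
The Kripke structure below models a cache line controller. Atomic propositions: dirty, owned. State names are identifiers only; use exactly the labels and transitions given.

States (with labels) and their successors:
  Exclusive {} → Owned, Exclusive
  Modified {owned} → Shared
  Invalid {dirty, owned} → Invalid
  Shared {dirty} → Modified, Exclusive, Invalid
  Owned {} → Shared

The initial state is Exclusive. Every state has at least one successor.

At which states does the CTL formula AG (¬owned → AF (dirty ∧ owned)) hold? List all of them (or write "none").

{Invalid}

States satisfying ¬owned → AF (dirty ∧ owned): {Modified, Invalid}.
States satisfying AG (¬owned → AF (dirty ∧ owned)): {Invalid}.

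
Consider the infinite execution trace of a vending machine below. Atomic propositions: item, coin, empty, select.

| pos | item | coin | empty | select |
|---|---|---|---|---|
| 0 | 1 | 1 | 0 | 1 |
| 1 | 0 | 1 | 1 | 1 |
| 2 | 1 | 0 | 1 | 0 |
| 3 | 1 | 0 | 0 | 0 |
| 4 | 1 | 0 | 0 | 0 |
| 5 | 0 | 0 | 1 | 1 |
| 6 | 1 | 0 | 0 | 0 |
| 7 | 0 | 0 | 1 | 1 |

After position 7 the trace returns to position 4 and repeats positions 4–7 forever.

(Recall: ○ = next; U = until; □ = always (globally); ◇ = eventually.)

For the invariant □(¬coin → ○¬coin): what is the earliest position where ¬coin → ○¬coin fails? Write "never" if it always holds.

never

¬coin → ○¬coin holds at every position 0..7, and those are all the positions the trace ever visits, so the invariant □(¬coin → ○¬coin) is never violated.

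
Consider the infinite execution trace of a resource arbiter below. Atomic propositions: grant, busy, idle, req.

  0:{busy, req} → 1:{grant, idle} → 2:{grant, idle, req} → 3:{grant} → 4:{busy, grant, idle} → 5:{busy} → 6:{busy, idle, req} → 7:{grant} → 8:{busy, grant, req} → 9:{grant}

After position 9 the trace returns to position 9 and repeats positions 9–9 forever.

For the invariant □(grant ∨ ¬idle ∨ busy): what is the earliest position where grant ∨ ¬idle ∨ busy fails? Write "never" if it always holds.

never

grant ∨ ¬idle ∨ busy holds at every position 0..9, and those are all the positions the trace ever visits, so the invariant □(grant ∨ ¬idle ∨ busy) is never violated.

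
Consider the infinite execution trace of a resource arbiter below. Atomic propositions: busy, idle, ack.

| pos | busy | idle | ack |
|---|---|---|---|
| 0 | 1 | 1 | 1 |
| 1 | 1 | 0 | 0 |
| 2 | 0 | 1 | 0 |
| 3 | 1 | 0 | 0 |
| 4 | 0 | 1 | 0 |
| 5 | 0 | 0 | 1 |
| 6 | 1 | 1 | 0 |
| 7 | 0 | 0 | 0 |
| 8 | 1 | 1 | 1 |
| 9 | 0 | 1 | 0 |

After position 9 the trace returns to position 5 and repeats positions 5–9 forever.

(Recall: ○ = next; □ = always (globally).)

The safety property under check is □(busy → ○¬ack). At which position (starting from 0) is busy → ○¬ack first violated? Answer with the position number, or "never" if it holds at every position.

busy → ○¬ack holds at every position 0..9, and those are all the positions the trace ever visits, so the invariant □(busy → ○¬ack) is never violated.

never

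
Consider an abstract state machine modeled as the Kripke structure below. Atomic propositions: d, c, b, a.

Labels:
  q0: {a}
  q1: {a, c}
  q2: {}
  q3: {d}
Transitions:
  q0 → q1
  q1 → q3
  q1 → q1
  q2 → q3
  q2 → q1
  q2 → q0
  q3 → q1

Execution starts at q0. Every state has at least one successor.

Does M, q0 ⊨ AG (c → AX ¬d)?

Does not hold

States satisfying c → AX ¬d: {q0, q2, q3}.
States satisfying AG (c → AX ¬d): ∅.
q1 is reachable from q0 and violates c → AX ¬d, so AG fails at q0.
q0 ∉ Sat(AG (c → AX ¬d)).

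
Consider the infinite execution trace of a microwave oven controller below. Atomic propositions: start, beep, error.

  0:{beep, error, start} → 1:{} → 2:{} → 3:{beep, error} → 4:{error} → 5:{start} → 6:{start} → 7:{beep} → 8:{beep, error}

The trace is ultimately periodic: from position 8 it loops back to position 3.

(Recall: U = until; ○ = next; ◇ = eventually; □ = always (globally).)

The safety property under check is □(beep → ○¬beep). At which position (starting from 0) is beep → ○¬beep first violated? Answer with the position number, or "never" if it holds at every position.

7

Check beep → ○¬beep at each position in order: 0 ✓, 1 ✓, 2 ✓, 3 ✓, 4 ✓, 5 ✓, 6 ✓.
At position 7 the labels are {beep} and the next position 8 has {beep, error}, so beep → ○¬beep is false there. This is the first violation.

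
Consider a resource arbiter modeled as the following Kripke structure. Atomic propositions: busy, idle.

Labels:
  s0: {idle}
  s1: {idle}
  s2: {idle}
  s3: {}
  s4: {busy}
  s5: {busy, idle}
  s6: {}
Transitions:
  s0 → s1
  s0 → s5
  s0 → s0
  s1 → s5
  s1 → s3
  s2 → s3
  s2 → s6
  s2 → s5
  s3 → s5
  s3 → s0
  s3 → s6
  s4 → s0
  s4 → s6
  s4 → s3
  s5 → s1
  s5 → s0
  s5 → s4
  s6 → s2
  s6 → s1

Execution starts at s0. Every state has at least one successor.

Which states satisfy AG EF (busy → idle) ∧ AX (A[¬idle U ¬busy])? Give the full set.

{s4, s5, s6}

States satisfying EF (busy → idle): {s0, s1, s2, s3, s4, s5, s6}.
States satisfying AG EF (busy → idle): {s0, s1, s2, s3, s4, s5, s6}.
States satisfying A[¬idle U ¬busy]: {s0, s1, s2, s3, s4, s6}.
States satisfying AX (A[¬idle U ¬busy]): {s4, s5, s6}.
States satisfying AG EF (busy → idle) ∧ AX (A[¬idle U ¬busy]): {s4, s5, s6}.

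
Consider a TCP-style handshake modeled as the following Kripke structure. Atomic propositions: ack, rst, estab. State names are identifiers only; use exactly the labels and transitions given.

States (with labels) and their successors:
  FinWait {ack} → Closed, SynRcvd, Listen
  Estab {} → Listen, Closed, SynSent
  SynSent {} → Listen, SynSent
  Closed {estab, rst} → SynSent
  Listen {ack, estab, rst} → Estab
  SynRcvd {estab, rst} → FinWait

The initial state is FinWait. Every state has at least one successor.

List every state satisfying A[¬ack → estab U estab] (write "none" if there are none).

States satisfying ¬ack → estab: {FinWait, Closed, Listen, SynRcvd}.
States satisfying estab: {Closed, Listen, SynRcvd}.
States satisfying A[¬ack → estab U estab]: {FinWait, Closed, Listen, SynRcvd}.

{FinWait, Closed, Listen, SynRcvd}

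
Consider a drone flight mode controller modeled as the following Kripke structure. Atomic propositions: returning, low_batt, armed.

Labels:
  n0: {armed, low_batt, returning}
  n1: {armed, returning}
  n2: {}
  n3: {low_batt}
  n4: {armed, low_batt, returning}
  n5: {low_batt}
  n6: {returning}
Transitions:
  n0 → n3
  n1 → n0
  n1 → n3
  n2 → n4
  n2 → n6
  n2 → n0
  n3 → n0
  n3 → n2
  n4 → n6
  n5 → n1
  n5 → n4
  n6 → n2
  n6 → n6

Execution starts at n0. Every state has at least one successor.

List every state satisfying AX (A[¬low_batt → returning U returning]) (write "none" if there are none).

{n2, n4, n5}

States satisfying A[¬low_batt → returning U returning]: {n0, n1, n4, n5, n6}.
States satisfying AX (A[¬low_batt → returning U returning]): {n2, n4, n5}.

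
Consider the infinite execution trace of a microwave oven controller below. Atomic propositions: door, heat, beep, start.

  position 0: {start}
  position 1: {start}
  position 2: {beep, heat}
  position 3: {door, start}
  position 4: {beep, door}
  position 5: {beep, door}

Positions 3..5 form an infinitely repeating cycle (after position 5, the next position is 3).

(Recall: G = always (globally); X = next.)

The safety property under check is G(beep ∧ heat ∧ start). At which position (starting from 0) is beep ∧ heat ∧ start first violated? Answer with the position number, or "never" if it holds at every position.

At position 0 the labels are {start}, so beep ∧ heat ∧ start is false there. This is the first violation.

0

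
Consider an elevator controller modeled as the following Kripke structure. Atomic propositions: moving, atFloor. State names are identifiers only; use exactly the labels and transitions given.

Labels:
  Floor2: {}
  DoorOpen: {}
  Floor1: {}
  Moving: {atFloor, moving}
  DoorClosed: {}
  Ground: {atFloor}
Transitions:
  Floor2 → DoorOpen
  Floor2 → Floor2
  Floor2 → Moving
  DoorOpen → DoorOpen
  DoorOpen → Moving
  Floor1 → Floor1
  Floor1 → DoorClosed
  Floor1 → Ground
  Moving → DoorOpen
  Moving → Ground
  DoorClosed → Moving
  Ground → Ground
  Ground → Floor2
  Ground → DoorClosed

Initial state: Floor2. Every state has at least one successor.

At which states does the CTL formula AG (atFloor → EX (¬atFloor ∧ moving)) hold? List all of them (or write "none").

none

States satisfying atFloor → EX (¬atFloor ∧ moving): {Floor2, DoorOpen, Floor1, DoorClosed}.
States satisfying AG (atFloor → EX (¬atFloor ∧ moving)): ∅.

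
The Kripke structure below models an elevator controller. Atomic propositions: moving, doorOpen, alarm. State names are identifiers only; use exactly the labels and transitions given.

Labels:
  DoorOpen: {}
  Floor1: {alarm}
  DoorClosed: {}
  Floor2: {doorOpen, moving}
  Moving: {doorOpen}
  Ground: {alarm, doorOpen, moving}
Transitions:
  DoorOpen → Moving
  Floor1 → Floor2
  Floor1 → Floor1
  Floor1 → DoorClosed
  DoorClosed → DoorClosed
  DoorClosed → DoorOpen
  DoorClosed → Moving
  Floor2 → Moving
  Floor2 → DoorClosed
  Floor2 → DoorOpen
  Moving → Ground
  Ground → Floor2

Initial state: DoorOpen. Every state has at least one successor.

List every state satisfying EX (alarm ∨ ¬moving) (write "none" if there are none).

States satisfying alarm ∨ ¬moving: {DoorOpen, Floor1, DoorClosed, Moving, Ground}.
States satisfying EX (alarm ∨ ¬moving): {DoorOpen, Floor1, DoorClosed, Floor2, Moving}.

{DoorOpen, Floor1, DoorClosed, Floor2, Moving}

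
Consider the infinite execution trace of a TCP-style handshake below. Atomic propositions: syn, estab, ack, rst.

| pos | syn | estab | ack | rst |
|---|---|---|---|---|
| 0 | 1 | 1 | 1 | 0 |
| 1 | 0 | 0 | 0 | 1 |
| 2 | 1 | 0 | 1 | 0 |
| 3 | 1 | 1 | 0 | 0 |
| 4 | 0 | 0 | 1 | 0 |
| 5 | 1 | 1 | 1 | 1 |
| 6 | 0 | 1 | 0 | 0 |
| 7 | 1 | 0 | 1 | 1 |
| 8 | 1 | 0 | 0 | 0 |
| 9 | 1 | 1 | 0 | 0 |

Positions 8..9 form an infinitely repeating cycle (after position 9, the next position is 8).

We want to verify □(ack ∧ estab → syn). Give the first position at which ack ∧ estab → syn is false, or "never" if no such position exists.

never

ack ∧ estab → syn holds at every position 0..9, and those are all the positions the trace ever visits, so the invariant □(ack ∧ estab → syn) is never violated.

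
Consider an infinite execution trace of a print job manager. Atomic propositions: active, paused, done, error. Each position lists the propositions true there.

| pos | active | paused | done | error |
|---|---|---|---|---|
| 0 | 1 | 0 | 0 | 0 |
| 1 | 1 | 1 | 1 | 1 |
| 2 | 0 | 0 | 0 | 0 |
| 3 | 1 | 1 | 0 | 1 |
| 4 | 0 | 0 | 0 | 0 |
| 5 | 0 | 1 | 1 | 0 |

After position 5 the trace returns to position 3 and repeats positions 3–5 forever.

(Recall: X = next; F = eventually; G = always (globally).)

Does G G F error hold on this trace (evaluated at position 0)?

Holds

G F error holds at every position 0..5, and those are all positions ever visited, so G G F error holds.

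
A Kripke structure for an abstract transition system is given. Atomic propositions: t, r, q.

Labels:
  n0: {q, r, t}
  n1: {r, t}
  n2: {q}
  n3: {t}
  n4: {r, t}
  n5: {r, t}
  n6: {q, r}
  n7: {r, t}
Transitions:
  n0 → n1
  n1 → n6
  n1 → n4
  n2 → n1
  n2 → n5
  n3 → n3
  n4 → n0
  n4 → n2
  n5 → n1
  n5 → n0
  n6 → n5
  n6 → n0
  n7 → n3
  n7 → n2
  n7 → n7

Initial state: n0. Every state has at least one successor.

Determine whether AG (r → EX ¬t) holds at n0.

Does not hold

States satisfying r → EX ¬t: {n1, n2, n3, n4, n7}.
States satisfying AG (r → EX ¬t): {n3}.
n0 is reachable from n0 and violates r → EX ¬t, so AG fails at n0.
n0 ∉ Sat(AG (r → EX ¬t)).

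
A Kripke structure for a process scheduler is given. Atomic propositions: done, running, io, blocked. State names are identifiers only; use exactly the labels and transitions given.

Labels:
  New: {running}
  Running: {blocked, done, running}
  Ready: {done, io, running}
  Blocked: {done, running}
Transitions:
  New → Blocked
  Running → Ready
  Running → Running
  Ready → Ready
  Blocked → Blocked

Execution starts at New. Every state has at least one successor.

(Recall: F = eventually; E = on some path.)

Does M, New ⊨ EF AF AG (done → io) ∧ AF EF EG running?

No

States satisfying AF AG (done → io): {Ready}.
States satisfying EF AF AG (done → io): {Running, Ready}.
States satisfying EF EG running: {New, Running, Ready, Blocked}.
States satisfying AF EF EG running: {New, Running, Ready, Blocked}.
States satisfying EF AF AG (done → io) ∧ AF EF EG running: {Running, Ready}.
New ∉ Sat(EF AF AG (done → io) ∧ AF EF EG running).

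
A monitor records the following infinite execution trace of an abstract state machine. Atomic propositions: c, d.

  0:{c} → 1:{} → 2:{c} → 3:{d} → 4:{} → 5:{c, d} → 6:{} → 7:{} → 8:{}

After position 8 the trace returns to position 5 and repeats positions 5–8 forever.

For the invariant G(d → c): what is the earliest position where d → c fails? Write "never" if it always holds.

3

Check d → c at each position in order: 0 ✓, 1 ✓, 2 ✓.
At position 3 the labels are {d}, so d → c is false there. This is the first violation.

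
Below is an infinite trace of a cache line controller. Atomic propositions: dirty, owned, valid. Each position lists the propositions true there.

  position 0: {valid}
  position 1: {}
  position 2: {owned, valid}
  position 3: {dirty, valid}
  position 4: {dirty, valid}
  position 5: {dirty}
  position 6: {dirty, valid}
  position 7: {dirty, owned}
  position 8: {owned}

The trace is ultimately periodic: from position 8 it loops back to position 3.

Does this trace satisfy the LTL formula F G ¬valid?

Violated

G ¬valid is false at every position 0..8, so it never becomes true and F G ¬valid fails.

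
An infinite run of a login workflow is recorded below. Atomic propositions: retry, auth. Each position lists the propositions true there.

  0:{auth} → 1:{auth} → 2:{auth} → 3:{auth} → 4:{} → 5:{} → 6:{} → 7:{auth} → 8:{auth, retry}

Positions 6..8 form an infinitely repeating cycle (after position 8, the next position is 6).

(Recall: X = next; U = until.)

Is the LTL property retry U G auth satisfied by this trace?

Does not hold

Walking from position 0: at position 0, G auth has not yet held and retry fails, so retry U G auth is false.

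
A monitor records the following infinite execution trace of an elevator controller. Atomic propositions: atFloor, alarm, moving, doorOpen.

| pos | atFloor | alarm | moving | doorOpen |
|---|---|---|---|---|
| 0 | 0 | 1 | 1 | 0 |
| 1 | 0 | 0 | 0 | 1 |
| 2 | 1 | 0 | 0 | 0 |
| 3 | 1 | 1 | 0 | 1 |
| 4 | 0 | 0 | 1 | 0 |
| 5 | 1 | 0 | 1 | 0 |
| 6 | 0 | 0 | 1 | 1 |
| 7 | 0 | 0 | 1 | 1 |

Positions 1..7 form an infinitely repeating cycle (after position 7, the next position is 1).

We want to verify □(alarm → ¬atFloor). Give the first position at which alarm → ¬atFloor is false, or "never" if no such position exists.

3

Check alarm → ¬atFloor at each position in order: 0 ✓, 1 ✓, 2 ✓.
At position 3 the labels are {alarm, atFloor, doorOpen}, so alarm → ¬atFloor is false there. This is the first violation.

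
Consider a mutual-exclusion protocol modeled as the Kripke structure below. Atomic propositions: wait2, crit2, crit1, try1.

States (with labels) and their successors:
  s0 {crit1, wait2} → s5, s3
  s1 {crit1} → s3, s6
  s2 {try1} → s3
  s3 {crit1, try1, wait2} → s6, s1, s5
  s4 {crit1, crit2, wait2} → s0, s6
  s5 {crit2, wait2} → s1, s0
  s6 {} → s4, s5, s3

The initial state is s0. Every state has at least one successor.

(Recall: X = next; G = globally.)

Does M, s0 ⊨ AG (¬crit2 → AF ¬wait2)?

States satisfying ¬crit2 → AF ¬wait2: {s1, s2, s4, s5, s6}.
States satisfying AG (¬crit2 → AF ¬wait2): ∅.
s0 is reachable from s0 and violates ¬crit2 → AF ¬wait2, so AG fails at s0.
s0 ∉ Sat(AG (¬crit2 → AF ¬wait2)).

Does not hold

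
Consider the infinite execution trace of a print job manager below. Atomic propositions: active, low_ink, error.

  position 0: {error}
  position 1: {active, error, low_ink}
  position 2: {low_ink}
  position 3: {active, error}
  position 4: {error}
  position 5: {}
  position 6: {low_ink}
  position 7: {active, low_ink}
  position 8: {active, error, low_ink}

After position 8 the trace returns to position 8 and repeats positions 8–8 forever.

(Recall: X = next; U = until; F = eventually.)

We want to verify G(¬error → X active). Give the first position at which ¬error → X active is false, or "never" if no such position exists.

5

Check ¬error → X active at each position in order: 0 ✓, 1 ✓, 2 ✓, 3 ✓, 4 ✓.
At position 5 the labels are {} and the next position 6 has {low_ink}, so ¬error → X active is false there. This is the first violation.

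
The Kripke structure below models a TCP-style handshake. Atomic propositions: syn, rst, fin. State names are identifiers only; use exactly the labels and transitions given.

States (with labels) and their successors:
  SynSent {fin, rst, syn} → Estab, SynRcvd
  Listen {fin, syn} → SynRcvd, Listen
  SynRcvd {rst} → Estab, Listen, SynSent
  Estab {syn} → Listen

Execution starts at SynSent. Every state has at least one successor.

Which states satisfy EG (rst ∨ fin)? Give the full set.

States satisfying rst ∨ fin: {SynSent, Listen, SynRcvd}.
States satisfying EG (rst ∨ fin): {SynSent, Listen, SynRcvd}.

{SynSent, Listen, SynRcvd}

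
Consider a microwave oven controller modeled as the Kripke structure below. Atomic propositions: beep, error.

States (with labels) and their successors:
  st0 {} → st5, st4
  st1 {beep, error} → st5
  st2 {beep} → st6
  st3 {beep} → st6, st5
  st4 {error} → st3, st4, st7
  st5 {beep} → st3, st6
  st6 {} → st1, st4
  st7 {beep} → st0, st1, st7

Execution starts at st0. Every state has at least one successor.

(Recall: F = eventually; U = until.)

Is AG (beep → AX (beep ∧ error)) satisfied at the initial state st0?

Violated

States satisfying beep → AX (beep ∧ error): {st0, st4, st6}.
States satisfying AG (beep → AX (beep ∧ error)): ∅.
st1 is reachable from st0 and violates beep → AX (beep ∧ error), so AG fails at st0.
st0 ∉ Sat(AG (beep → AX (beep ∧ error))).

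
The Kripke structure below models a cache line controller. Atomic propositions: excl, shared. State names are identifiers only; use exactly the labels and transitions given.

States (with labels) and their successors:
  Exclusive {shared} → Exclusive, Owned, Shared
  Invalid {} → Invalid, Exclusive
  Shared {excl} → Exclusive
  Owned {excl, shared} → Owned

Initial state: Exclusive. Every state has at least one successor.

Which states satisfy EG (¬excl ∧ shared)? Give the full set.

States satisfying ¬excl ∧ shared: {Exclusive}.
States satisfying EG (¬excl ∧ shared): {Exclusive}.

{Exclusive}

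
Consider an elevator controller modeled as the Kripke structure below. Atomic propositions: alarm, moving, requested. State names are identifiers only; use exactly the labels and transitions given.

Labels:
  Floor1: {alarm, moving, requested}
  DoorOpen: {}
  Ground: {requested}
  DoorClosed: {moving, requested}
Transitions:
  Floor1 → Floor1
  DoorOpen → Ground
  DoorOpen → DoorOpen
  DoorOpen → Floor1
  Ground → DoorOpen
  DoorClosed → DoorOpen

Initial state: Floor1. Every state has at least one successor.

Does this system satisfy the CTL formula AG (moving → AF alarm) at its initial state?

Yes

States satisfying moving → AF alarm: {Floor1, DoorOpen, Ground}.
States satisfying AG (moving → AF alarm): {Floor1, DoorOpen, Ground}.
Every state reachable from Floor1 satisfies moving → AF alarm.
Floor1 ∈ Sat(AG (moving → AF alarm)).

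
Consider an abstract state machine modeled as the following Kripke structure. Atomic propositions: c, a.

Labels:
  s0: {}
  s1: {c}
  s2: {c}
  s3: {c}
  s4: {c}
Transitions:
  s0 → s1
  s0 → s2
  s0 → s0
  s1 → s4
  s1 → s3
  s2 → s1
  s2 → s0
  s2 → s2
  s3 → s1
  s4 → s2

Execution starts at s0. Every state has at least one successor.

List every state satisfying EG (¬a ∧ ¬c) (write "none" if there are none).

{s0}

States satisfying ¬a ∧ ¬c: {s0}.
States satisfying EG (¬a ∧ ¬c): {s0}.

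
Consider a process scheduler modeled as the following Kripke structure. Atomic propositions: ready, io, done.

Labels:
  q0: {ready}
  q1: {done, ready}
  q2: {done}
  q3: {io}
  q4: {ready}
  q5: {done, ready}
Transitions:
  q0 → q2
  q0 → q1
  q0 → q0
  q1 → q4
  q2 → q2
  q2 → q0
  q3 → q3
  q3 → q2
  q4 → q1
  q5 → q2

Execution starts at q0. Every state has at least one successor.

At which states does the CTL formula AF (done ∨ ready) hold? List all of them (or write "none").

States satisfying done ∨ ready: {q0, q1, q2, q4, q5}.
States satisfying AF (done ∨ ready): {q0, q1, q2, q4, q5}.

{q0, q1, q2, q4, q5}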